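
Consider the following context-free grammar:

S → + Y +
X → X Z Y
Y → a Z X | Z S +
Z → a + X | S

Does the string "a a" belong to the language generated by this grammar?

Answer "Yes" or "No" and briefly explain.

No - no valid derivation exists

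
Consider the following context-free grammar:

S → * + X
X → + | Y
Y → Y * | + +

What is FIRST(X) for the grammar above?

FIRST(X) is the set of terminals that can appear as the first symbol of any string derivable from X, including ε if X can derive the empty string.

We compute FIRST(X) using the standard algorithm.
FIRST(S) = {*}
FIRST(X) = {+}
FIRST(Y) = {+}
Therefore, FIRST(X) = {+}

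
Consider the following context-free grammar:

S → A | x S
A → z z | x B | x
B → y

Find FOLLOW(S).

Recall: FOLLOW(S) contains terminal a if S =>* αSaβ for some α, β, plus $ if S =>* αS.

We compute FOLLOW(S) using the standard algorithm.
FOLLOW(S) starts with {$}.
FIRST(A) = {x, z}
FIRST(B) = {y}
FIRST(S) = {x, z}
FOLLOW(A) = {$}
FOLLOW(B) = {$}
FOLLOW(S) = {$}
Therefore, FOLLOW(S) = {$}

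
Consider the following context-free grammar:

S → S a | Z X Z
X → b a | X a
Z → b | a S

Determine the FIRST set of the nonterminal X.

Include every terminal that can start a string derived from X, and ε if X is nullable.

We compute FIRST(X) using the standard algorithm.
FIRST(S) = {a, b}
FIRST(X) = {b}
FIRST(Z) = {a, b}
Therefore, FIRST(X) = {b}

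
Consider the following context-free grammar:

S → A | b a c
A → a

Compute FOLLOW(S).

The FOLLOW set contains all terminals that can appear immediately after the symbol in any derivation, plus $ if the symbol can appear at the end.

We compute FOLLOW(S) using the standard algorithm.
FOLLOW(S) starts with {$}.
FIRST(A) = {a}
FIRST(S) = {a, b}
FOLLOW(A) = {$}
FOLLOW(S) = {$}
Therefore, FOLLOW(S) = {$}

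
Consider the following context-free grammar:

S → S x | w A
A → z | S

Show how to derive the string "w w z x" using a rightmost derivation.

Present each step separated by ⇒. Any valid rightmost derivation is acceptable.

S ⇒ S x ⇒ w A x ⇒ w S x ⇒ w w A x ⇒ w w z x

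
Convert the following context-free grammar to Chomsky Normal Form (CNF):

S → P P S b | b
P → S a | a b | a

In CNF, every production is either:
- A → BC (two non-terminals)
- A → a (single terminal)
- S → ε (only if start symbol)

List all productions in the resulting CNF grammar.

TB → b; S → b; TA → a; P → a; S → P X0; X0 → P X1; X1 → S TB; P → S TA; P → TA TB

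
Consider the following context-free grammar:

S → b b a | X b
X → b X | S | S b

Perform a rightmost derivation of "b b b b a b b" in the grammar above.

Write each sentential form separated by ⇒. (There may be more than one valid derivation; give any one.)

S ⇒ X b ⇒ b X b ⇒ b b X b ⇒ b b S b b ⇒ b b b b a b b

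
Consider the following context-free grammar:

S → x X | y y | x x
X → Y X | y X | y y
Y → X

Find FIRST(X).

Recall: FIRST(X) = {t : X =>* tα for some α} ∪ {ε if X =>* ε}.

We compute FIRST(X) using the standard algorithm.
FIRST(S) = {x, y}
FIRST(X) = {y}
FIRST(Y) = {y}
Therefore, FIRST(X) = {y}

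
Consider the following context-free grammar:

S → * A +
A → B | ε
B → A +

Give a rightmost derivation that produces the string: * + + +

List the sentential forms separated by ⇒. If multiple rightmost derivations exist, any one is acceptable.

S ⇒ * A + ⇒ * B + ⇒ * A + + ⇒ * B + + ⇒ * A + + + ⇒ * + + +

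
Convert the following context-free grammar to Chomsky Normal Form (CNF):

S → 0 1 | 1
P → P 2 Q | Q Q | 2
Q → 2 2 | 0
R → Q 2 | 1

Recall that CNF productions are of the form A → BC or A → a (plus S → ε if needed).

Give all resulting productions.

T0 → 0; T1 → 1; S → 1; T2 → 2; P → 2; Q → 0; R → 1; S → T0 T1; P → P X0; X0 → T2 Q; P → Q Q; Q → T2 T2; R → Q T2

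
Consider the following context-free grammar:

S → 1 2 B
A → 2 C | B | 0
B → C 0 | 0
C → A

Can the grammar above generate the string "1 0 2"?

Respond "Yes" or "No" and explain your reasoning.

No - no valid derivation exists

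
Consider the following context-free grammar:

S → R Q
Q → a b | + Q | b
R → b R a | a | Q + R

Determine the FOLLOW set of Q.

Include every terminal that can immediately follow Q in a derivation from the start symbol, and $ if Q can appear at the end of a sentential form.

We compute FOLLOW(Q) using the standard algorithm.
FOLLOW(S) starts with {$}.
FIRST(Q) = {+, a, b}
FIRST(R) = {+, a, b}
FIRST(S) = {+, a, b}
FOLLOW(Q) = {$, +}
FOLLOW(R) = {+, a, b}
FOLLOW(S) = {$}
Therefore, FOLLOW(Q) = {$, +}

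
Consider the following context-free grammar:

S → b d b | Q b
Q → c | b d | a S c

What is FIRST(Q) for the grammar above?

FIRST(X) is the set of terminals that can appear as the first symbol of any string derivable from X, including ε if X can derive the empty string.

We compute FIRST(Q) using the standard algorithm.
FIRST(Q) = {a, b, c}
FIRST(S) = {a, b, c}
Therefore, FIRST(Q) = {a, b, c}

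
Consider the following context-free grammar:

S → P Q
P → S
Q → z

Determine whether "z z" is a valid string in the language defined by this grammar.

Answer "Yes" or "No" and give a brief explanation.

No - no valid derivation exists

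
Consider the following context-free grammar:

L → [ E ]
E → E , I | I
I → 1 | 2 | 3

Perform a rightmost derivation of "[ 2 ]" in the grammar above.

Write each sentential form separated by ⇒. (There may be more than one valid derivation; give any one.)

L ⇒ [ E ] ⇒ [ I ] ⇒ [ 2 ]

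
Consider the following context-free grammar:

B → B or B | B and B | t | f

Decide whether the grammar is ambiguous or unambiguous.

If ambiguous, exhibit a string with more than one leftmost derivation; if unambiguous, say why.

Ambiguous - the string 'f and t or f and f or t' has two distinct leftmost derivations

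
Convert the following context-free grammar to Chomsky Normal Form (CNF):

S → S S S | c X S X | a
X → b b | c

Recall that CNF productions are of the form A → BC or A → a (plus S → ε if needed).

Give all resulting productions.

TC → c; S → a; TB → b; X → c; S → S X0; X0 → S S; S → TC X1; X1 → X X2; X2 → S X; X → TB TB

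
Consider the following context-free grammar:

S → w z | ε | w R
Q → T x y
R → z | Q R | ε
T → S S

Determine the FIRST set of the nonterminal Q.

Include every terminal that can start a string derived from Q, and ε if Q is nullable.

We compute FIRST(Q) using the standard algorithm.
FIRST(Q) = {w, x}
FIRST(R) = {w, x, z, ε}
FIRST(S) = {w, ε}
FIRST(T) = {w, ε}
Therefore, FIRST(Q) = {w, x}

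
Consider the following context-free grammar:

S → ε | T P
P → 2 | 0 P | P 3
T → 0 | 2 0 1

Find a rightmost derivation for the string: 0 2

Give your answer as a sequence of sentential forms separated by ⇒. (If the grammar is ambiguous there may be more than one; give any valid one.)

S ⇒ T P ⇒ T 2 ⇒ 0 2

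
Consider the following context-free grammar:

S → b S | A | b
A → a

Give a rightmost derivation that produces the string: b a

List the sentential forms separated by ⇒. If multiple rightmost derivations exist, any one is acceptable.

S ⇒ b S ⇒ b A ⇒ b a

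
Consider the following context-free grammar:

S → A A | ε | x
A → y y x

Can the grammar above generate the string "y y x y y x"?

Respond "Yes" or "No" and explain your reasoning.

Yes - a valid derivation exists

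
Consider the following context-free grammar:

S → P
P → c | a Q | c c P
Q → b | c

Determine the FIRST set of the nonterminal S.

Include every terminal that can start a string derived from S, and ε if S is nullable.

We compute FIRST(S) using the standard algorithm.
FIRST(P) = {a, c}
FIRST(Q) = {b, c}
FIRST(S) = {a, c}
Therefore, FIRST(S) = {a, c}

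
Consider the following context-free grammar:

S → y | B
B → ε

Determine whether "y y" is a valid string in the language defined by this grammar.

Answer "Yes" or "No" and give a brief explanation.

No - no valid derivation exists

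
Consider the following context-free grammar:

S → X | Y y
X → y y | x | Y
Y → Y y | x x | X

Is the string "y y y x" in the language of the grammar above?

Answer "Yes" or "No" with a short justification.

No - no valid derivation exists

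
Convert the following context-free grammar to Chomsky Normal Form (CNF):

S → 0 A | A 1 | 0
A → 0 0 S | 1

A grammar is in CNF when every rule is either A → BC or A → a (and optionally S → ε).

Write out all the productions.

T0 → 0; T1 → 1; S → 0; A → 1; S → T0 A; S → A T1; A → T0 X0; X0 → T0 S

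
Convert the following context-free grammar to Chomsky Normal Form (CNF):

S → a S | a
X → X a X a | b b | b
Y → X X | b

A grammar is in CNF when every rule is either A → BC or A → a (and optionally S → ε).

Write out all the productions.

TA → a; S → a; TB → b; X → b; Y → b; S → TA S; X → X X0; X0 → TA X1; X1 → X TA; X → TB TB; Y → X X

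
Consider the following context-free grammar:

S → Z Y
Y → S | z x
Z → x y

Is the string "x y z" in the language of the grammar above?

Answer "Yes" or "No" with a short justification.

No - no valid derivation exists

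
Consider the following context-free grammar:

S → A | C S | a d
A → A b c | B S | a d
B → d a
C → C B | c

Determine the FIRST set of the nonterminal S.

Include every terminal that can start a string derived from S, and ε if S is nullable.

We compute FIRST(S) using the standard algorithm.
FIRST(A) = {a, d}
FIRST(B) = {d}
FIRST(C) = {c}
FIRST(S) = {a, c, d}
Therefore, FIRST(S) = {a, c, d}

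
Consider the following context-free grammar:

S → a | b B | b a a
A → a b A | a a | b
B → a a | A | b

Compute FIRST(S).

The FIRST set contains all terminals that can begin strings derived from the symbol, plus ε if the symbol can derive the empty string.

We compute FIRST(S) using the standard algorithm.
FIRST(A) = {a, b}
FIRST(B) = {a, b}
FIRST(S) = {a, b}
Therefore, FIRST(S) = {a, b}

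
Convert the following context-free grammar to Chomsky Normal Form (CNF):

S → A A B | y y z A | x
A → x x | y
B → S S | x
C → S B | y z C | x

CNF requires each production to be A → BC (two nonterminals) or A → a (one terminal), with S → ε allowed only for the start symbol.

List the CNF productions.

TY → y; TZ → z; S → x; TX → x; A → y; B → x; C → x; S → A X0; X0 → A B; S → TY X1; X1 → TY X2; X2 → TZ A; A → TX TX; B → S S; C → S B; C → TY X3; X3 → TZ C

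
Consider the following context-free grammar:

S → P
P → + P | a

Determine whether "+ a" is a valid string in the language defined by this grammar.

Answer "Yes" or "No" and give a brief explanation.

Yes - a valid derivation exists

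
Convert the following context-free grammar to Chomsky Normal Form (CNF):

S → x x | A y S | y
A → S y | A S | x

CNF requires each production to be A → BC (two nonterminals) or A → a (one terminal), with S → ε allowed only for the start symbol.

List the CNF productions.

TX → x; TY → y; S → y; A → x; S → TX TX; S → A X0; X0 → TY S; A → S TY; A → A S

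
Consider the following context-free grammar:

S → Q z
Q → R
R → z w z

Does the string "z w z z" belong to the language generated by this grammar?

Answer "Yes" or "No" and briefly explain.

Yes - a valid derivation exists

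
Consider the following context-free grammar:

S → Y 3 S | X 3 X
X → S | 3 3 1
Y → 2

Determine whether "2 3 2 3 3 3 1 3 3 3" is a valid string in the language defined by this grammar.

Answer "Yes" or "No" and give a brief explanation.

No - no valid derivation exists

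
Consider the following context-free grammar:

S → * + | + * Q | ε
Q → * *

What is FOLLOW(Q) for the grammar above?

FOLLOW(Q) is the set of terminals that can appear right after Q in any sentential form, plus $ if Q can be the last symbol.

We compute FOLLOW(Q) using the standard algorithm.
FOLLOW(S) starts with {$}.
FIRST(Q) = {*}
FIRST(S) = {*, +, ε}
FOLLOW(Q) = {$}
FOLLOW(S) = {$}
Therefore, FOLLOW(Q) = {$}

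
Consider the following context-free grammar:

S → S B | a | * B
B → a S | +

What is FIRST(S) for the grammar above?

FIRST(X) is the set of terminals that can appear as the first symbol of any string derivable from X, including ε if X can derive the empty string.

We compute FIRST(S) using the standard algorithm.
FIRST(B) = {+, a}
FIRST(S) = {*, a}
Therefore, FIRST(S) = {*, a}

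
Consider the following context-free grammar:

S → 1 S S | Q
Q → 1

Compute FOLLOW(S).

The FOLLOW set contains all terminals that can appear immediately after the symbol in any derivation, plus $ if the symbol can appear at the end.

We compute FOLLOW(S) using the standard algorithm.
FOLLOW(S) starts with {$}.
FIRST(Q) = {1}
FIRST(S) = {1}
FOLLOW(Q) = {$, 1}
FOLLOW(S) = {$, 1}
Therefore, FOLLOW(S) = {$, 1}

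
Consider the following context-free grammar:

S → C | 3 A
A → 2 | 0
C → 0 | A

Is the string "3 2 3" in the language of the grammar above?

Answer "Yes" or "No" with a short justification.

No - no valid derivation exists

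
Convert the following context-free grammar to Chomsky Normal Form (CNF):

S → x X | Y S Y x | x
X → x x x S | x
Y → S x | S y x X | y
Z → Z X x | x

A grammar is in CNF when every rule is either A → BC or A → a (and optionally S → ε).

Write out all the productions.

TX → x; S → x; X → x; TY → y; Y → y; Z → x; S → TX X; S → Y X0; X0 → S X1; X1 → Y TX; X → TX X2; X2 → TX X3; X3 → TX S; Y → S TX; Y → S X4; X4 → TY X5; X5 → TX X; Z → Z X6; X6 → X TX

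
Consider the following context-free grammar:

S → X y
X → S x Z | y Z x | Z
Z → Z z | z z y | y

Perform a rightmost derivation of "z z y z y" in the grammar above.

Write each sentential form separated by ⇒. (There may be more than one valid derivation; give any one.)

S ⇒ X y ⇒ Z y ⇒ Z z y ⇒ z z y z y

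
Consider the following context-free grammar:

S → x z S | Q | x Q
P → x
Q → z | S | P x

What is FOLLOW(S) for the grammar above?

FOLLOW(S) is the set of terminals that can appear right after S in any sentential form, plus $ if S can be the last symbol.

We compute FOLLOW(S) using the standard algorithm.
FOLLOW(S) starts with {$}.
FIRST(P) = {x}
FIRST(Q) = {x, z}
FIRST(S) = {x, z}
FOLLOW(P) = {x}
FOLLOW(Q) = {$}
FOLLOW(S) = {$}
Therefore, FOLLOW(S) = {$}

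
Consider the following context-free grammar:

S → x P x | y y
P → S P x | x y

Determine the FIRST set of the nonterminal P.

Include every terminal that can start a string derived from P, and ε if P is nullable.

We compute FIRST(P) using the standard algorithm.
FIRST(P) = {x, y}
FIRST(S) = {x, y}
Therefore, FIRST(P) = {x, y}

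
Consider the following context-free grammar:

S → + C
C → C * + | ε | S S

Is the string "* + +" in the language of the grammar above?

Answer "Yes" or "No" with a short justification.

No - no valid derivation exists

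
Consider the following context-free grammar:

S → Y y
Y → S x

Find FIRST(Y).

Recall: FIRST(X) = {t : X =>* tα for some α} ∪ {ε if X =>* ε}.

We compute FIRST(Y) using the standard algorithm.
FIRST(S) = {}
FIRST(Y) = {}
Therefore, FIRST(Y) = {}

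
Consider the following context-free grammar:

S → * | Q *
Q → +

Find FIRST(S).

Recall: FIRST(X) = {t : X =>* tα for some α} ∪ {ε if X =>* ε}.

We compute FIRST(S) using the standard algorithm.
FIRST(Q) = {+}
FIRST(S) = {*, +}
Therefore, FIRST(S) = {*, +}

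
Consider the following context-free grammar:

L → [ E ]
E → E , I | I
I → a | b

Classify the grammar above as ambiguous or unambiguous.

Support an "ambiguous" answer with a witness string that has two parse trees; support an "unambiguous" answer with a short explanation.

Unambiguous - every string in the language has a unique parse tree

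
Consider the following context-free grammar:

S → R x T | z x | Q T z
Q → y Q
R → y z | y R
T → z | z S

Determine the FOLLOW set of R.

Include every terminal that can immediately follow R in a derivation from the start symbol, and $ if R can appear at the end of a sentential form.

We compute FOLLOW(R) using the standard algorithm.
FOLLOW(S) starts with {$}.
FIRST(Q) = {y}
FIRST(R) = {y}
FIRST(S) = {y, z}
FIRST(T) = {z}
FOLLOW(Q) = {z}
FOLLOW(R) = {x}
FOLLOW(S) = {$, z}
FOLLOW(T) = {$, z}
Therefore, FOLLOW(R) = {x}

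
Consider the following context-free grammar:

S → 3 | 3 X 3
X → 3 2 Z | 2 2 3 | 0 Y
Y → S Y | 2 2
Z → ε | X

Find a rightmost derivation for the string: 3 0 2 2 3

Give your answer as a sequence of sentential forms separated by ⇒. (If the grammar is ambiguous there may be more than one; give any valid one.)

S ⇒ 3 X 3 ⇒ 3 0 Y 3 ⇒ 3 0 2 2 3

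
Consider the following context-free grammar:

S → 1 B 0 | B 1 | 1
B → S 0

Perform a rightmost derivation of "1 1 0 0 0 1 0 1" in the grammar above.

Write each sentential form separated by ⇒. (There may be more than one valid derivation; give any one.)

S ⇒ B 1 ⇒ S 0 1 ⇒ B 1 0 1 ⇒ S 0 1 0 1 ⇒ 1 B 0 0 1 0 1 ⇒ 1 S 0 0 0 1 0 1 ⇒ 1 1 0 0 0 1 0 1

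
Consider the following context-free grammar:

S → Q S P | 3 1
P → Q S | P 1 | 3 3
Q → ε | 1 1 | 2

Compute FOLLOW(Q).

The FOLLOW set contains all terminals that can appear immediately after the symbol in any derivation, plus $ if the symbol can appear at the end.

We compute FOLLOW(Q) using the standard algorithm.
FOLLOW(S) starts with {$}.
FIRST(P) = {1, 2, 3}
FIRST(Q) = {1, 2, ε}
FIRST(S) = {1, 2, 3}
FOLLOW(P) = {$, 1, 2, 3}
FOLLOW(Q) = {1, 2, 3}
FOLLOW(S) = {$, 1, 2, 3}
Therefore, FOLLOW(Q) = {1, 2, 3}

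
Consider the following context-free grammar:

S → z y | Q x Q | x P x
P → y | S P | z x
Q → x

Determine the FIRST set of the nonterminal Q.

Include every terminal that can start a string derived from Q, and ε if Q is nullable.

We compute FIRST(Q) using the standard algorithm.
FIRST(P) = {x, y, z}
FIRST(Q) = {x}
FIRST(S) = {x, z}
Therefore, FIRST(Q) = {x}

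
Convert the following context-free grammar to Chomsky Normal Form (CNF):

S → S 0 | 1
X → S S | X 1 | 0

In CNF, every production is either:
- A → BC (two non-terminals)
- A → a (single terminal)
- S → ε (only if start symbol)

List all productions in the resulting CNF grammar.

T0 → 0; S → 1; T1 → 1; X → 0; S → S T0; X → S S; X → X T1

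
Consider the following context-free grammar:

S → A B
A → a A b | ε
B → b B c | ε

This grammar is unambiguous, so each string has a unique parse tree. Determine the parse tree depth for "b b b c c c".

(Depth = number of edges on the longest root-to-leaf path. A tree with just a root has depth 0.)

5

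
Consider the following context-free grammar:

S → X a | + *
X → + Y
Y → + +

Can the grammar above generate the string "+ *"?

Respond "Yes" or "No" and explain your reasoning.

Yes - a valid derivation exists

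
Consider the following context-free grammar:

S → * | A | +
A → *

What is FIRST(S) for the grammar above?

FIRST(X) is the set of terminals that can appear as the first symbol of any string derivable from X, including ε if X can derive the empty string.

We compute FIRST(S) using the standard algorithm.
FIRST(A) = {*}
FIRST(S) = {*, +}
Therefore, FIRST(S) = {*, +}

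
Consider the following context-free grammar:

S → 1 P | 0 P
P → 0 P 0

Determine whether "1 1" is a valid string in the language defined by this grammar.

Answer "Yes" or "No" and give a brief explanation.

No - no valid derivation exists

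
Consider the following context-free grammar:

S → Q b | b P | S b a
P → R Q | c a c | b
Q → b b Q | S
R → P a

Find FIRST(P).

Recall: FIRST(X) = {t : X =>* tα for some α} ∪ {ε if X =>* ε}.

We compute FIRST(P) using the standard algorithm.
FIRST(P) = {b, c}
FIRST(Q) = {b}
FIRST(R) = {b, c}
FIRST(S) = {b}
Therefore, FIRST(P) = {b, c}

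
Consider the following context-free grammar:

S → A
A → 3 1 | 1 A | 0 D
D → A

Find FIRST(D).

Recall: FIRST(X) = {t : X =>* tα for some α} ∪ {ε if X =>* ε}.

We compute FIRST(D) using the standard algorithm.
FIRST(A) = {0, 1, 3}
FIRST(D) = {0, 1, 3}
FIRST(S) = {0, 1, 3}
Therefore, FIRST(D) = {0, 1, 3}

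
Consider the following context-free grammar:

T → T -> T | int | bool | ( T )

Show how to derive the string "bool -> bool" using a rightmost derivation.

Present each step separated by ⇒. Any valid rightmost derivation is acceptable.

T ⇒ T -> T ⇒ T -> bool ⇒ bool -> bool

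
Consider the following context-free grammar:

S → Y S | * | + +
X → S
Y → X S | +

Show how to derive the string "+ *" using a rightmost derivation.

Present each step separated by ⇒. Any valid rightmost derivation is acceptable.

S ⇒ Y S ⇒ Y * ⇒ + *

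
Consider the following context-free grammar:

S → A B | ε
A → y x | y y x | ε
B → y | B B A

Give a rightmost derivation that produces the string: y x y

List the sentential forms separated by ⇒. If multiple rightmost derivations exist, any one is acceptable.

S ⇒ A B ⇒ A y ⇒ y x y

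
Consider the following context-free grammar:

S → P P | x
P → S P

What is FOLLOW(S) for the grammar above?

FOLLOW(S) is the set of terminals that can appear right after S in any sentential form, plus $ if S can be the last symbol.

We compute FOLLOW(S) using the standard algorithm.
FOLLOW(S) starts with {$}.
FIRST(P) = {x}
FIRST(S) = {x}
FOLLOW(P) = {$, x}
FOLLOW(S) = {$, x}
Therefore, FOLLOW(S) = {$, x}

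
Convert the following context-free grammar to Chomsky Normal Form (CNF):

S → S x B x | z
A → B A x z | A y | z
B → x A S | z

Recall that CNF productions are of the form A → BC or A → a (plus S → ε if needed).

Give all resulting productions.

TX → x; S → z; TZ → z; TY → y; A → z; B → z; S → S X0; X0 → TX X1; X1 → B TX; A → B X2; X2 → A X3; X3 → TX TZ; A → A TY; B → TX X4; X4 → A S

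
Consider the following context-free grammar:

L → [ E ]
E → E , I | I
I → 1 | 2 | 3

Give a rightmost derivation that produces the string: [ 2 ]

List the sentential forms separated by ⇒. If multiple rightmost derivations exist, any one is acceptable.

L ⇒ [ E ] ⇒ [ I ] ⇒ [ 2 ]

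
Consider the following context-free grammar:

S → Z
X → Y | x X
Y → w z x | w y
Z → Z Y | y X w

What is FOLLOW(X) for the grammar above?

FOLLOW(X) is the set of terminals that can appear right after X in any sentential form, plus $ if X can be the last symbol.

We compute FOLLOW(X) using the standard algorithm.
FOLLOW(S) starts with {$}.
FIRST(S) = {y}
FIRST(X) = {w, x}
FIRST(Y) = {w}
FIRST(Z) = {y}
FOLLOW(S) = {$}
FOLLOW(X) = {w}
FOLLOW(Y) = {$, w}
FOLLOW(Z) = {$, w}
Therefore, FOLLOW(X) = {w}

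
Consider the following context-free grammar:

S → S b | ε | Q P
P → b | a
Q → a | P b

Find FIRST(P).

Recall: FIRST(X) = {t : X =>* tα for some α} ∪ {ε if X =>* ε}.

We compute FIRST(P) using the standard algorithm.
FIRST(P) = {a, b}
FIRST(Q) = {a, b}
FIRST(S) = {a, b, ε}
Therefore, FIRST(P) = {a, b}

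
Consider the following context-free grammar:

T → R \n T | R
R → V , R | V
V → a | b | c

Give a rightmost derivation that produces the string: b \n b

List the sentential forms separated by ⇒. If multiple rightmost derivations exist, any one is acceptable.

T ⇒ R \n T ⇒ R \n R ⇒ R \n V ⇒ R \n b ⇒ V \n b ⇒ b \n b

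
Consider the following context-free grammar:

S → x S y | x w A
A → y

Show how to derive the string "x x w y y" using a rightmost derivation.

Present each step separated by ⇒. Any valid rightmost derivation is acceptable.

S ⇒ x S y ⇒ x x w A y ⇒ x x w y y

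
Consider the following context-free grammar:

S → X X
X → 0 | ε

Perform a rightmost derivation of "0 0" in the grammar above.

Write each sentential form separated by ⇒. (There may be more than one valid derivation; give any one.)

S ⇒ X X ⇒ X 0 ⇒ 0 0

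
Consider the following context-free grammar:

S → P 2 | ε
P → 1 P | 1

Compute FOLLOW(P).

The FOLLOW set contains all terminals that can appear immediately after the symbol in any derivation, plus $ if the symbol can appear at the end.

We compute FOLLOW(P) using the standard algorithm.
FOLLOW(S) starts with {$}.
FIRST(P) = {1}
FIRST(S) = {1, ε}
FOLLOW(P) = {2}
FOLLOW(S) = {$}
Therefore, FOLLOW(P) = {2}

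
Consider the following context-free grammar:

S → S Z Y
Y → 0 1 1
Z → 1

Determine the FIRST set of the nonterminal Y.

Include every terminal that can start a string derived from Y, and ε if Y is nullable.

We compute FIRST(Y) using the standard algorithm.
FIRST(S) = {}
FIRST(Y) = {0}
FIRST(Z) = {1}
Therefore, FIRST(Y) = {0}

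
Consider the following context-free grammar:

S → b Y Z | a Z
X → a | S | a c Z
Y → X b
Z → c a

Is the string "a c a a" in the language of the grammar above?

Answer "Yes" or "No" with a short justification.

No - no valid derivation exists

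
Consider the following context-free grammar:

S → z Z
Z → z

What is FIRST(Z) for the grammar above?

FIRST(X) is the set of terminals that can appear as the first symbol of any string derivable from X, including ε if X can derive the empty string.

We compute FIRST(Z) using the standard algorithm.
FIRST(S) = {z}
FIRST(Z) = {z}
Therefore, FIRST(Z) = {z}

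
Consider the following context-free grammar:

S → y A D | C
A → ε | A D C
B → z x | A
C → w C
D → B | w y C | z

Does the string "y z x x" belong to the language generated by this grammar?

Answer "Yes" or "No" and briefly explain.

No - no valid derivation exists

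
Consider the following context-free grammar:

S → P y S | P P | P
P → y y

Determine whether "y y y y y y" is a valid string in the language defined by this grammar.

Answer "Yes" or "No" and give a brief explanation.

No - no valid derivation exists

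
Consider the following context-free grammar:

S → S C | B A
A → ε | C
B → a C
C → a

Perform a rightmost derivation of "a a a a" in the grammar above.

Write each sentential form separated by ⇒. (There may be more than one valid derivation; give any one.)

S ⇒ S C ⇒ S a ⇒ B A a ⇒ B C a ⇒ B a a ⇒ a C a a ⇒ a a a a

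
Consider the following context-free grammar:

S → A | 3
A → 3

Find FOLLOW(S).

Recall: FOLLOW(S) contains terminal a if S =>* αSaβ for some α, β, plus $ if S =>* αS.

We compute FOLLOW(S) using the standard algorithm.
FOLLOW(S) starts with {$}.
FIRST(A) = {3}
FIRST(S) = {3}
FOLLOW(A) = {$}
FOLLOW(S) = {$}
Therefore, FOLLOW(S) = {$}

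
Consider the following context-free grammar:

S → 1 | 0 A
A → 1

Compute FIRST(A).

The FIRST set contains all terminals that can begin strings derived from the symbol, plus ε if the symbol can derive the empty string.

We compute FIRST(A) using the standard algorithm.
FIRST(A) = {1}
FIRST(S) = {0, 1}
Therefore, FIRST(A) = {1}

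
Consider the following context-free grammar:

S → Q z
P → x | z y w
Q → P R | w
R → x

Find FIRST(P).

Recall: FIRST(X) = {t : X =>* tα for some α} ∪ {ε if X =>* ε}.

We compute FIRST(P) using the standard algorithm.
FIRST(P) = {x, z}
FIRST(Q) = {w, x, z}
FIRST(R) = {x}
FIRST(S) = {w, x, z}
Therefore, FIRST(P) = {x, z}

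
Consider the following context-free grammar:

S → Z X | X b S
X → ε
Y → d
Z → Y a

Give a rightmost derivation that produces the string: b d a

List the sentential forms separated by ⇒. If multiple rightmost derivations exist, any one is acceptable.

S ⇒ X b S ⇒ X b Z X ⇒ X b Z ⇒ X b Y a ⇒ X b d a ⇒ b d a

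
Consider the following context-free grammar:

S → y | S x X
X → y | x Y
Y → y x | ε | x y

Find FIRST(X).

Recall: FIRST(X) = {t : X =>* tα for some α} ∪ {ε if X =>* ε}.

We compute FIRST(X) using the standard algorithm.
FIRST(S) = {y}
FIRST(X) = {x, y}
FIRST(Y) = {x, y, ε}
Therefore, FIRST(X) = {x, y}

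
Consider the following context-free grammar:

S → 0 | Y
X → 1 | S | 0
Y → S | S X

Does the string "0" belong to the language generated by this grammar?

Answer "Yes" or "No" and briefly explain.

Yes - a valid derivation exists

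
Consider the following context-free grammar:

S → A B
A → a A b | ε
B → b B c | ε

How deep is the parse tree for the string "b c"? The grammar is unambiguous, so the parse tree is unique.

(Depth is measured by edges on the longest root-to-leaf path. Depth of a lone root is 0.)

3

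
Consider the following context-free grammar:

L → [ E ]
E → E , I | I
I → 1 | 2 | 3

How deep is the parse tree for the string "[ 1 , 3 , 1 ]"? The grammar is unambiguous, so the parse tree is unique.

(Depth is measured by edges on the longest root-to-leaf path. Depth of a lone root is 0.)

5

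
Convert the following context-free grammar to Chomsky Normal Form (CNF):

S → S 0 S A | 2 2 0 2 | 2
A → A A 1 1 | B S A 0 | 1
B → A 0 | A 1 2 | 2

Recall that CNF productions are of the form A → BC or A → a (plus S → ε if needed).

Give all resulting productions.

T0 → 0; T2 → 2; S → 2; T1 → 1; A → 1; B → 2; S → S X0; X0 → T0 X1; X1 → S A; S → T2 X2; X2 → T2 X3; X3 → T0 T2; A → A X4; X4 → A X5; X5 → T1 T1; A → B X6; X6 → S X7; X7 → A T0; B → A T0; B → A X8; X8 → T1 T2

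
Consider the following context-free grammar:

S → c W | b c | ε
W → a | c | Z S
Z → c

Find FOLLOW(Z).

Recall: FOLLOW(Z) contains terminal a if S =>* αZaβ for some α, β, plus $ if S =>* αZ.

We compute FOLLOW(Z) using the standard algorithm.
FOLLOW(S) starts with {$}.
FIRST(S) = {b, c, ε}
FIRST(W) = {a, c}
FIRST(Z) = {c}
FOLLOW(S) = {$}
FOLLOW(W) = {$}
FOLLOW(Z) = {$, b, c}
Therefore, FOLLOW(Z) = {$, b, c}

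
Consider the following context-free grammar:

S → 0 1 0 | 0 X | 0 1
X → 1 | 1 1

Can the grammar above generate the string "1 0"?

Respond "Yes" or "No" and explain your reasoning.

No - no valid derivation exists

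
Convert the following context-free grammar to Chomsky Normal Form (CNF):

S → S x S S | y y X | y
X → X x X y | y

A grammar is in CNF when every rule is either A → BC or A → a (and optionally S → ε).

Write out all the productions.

TX → x; TY → y; S → y; X → y; S → S X0; X0 → TX X1; X1 → S S; S → TY X2; X2 → TY X; X → X X3; X3 → TX X4; X4 → X TY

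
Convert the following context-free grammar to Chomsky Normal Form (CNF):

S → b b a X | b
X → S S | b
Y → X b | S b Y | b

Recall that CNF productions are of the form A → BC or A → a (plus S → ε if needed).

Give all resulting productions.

TB → b; TA → a; S → b; X → b; Y → b; S → TB X0; X0 → TB X1; X1 → TA X; X → S S; Y → X TB; Y → S X2; X2 → TB Y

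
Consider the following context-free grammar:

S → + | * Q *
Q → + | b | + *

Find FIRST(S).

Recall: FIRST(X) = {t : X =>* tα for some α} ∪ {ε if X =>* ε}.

We compute FIRST(S) using the standard algorithm.
FIRST(Q) = {+, b}
FIRST(S) = {*, +}
Therefore, FIRST(S) = {*, +}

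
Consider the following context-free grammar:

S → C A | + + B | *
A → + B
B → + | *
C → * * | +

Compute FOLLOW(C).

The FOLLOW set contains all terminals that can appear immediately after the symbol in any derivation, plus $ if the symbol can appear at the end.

We compute FOLLOW(C) using the standard algorithm.
FOLLOW(S) starts with {$}.
FIRST(A) = {+}
FIRST(B) = {*, +}
FIRST(C) = {*, +}
FIRST(S) = {*, +}
FOLLOW(A) = {$}
FOLLOW(B) = {$}
FOLLOW(C) = {+}
FOLLOW(S) = {$}
Therefore, FOLLOW(C) = {+}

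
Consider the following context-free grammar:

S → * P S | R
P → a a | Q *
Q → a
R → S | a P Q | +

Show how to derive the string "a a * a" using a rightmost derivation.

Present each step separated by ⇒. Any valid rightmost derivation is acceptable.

S ⇒ R ⇒ a P Q ⇒ a P a ⇒ a Q * a ⇒ a a * a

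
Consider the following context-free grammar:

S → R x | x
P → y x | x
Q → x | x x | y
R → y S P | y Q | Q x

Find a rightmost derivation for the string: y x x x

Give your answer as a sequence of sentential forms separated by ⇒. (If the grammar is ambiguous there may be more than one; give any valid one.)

S ⇒ R x ⇒ y Q x ⇒ y x x x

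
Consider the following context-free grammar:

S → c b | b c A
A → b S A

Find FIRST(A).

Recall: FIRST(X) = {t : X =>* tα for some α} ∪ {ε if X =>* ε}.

We compute FIRST(A) using the standard algorithm.
FIRST(A) = {b}
FIRST(S) = {b, c}
Therefore, FIRST(A) = {b}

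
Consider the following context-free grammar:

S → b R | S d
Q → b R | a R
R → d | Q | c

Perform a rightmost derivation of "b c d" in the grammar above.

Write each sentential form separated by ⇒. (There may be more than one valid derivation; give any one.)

S ⇒ S d ⇒ b R d ⇒ b c d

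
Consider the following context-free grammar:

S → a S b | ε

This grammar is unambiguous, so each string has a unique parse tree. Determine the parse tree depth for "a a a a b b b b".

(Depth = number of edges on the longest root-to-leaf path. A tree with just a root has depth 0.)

5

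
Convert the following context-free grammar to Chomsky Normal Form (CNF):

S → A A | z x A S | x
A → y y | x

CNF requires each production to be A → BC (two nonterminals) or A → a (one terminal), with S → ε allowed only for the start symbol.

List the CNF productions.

TZ → z; TX → x; S → x; TY → y; A → x; S → A A; S → TZ X0; X0 → TX X1; X1 → A S; A → TY TY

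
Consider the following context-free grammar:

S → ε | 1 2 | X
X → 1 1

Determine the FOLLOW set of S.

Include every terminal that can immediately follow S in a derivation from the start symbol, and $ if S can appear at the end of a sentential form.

We compute FOLLOW(S) using the standard algorithm.
FOLLOW(S) starts with {$}.
FIRST(S) = {1, ε}
FIRST(X) = {1}
FOLLOW(S) = {$}
FOLLOW(X) = {$}
Therefore, FOLLOW(S) = {$}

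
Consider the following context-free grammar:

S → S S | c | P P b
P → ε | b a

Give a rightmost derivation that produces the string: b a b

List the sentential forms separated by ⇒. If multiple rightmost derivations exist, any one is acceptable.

S ⇒ P P b ⇒ P b ⇒ b a b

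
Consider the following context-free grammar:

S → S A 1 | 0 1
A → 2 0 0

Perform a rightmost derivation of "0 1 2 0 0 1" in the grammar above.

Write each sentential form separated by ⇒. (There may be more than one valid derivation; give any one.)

S ⇒ S A 1 ⇒ S 2 0 0 1 ⇒ 0 1 2 0 0 1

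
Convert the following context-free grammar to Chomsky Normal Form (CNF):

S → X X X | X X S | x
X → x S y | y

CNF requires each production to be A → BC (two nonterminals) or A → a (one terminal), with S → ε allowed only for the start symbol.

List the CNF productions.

S → x; TX → x; TY → y; X → y; S → X X0; X0 → X X; S → X X1; X1 → X S; X → TX X2; X2 → S TY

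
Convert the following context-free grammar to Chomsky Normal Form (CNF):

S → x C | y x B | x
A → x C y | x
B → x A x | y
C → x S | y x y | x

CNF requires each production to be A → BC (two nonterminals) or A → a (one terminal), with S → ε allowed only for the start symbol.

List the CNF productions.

TX → x; TY → y; S → x; A → x; B → y; C → x; S → TX C; S → TY X0; X0 → TX B; A → TX X1; X1 → C TY; B → TX X2; X2 → A TX; C → TX S; C → TY X3; X3 → TX TY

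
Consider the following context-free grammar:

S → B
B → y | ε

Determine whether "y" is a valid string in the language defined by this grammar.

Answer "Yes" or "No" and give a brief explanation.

Yes - a valid derivation exists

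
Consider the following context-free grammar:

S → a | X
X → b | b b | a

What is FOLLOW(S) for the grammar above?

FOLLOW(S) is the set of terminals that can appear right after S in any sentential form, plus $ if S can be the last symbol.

We compute FOLLOW(S) using the standard algorithm.
FOLLOW(S) starts with {$}.
FIRST(S) = {a, b}
FIRST(X) = {a, b}
FOLLOW(S) = {$}
FOLLOW(X) = {$}
Therefore, FOLLOW(S) = {$}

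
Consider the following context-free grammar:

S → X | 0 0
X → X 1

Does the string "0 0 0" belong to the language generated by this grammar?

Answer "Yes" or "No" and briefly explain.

No - no valid derivation exists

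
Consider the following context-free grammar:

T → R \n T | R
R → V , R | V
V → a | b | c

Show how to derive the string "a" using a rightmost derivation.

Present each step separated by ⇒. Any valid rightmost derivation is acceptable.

T ⇒ R ⇒ V ⇒ a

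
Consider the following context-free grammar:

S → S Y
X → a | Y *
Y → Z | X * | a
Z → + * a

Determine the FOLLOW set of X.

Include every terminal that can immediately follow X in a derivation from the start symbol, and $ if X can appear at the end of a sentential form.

We compute FOLLOW(X) using the standard algorithm.
FOLLOW(S) starts with {$}.
FIRST(S) = {}
FIRST(X) = {+, a}
FIRST(Y) = {+, a}
FIRST(Z) = {+}
FOLLOW(S) = {$, +, a}
FOLLOW(X) = {*}
FOLLOW(Y) = {$, *, +, a}
FOLLOW(Z) = {$, *, +, a}
Therefore, FOLLOW(X) = {*}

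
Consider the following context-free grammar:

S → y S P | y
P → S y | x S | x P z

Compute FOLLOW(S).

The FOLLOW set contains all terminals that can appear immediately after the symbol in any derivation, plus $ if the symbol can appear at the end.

We compute FOLLOW(S) using the standard algorithm.
FOLLOW(S) starts with {$}.
FIRST(P) = {x, y}
FIRST(S) = {y}
FOLLOW(P) = {$, x, y, z}
FOLLOW(S) = {$, x, y, z}
Therefore, FOLLOW(S) = {$, x, y, z}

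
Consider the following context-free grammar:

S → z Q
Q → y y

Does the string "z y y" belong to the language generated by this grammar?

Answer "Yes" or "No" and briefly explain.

Yes - a valid derivation exists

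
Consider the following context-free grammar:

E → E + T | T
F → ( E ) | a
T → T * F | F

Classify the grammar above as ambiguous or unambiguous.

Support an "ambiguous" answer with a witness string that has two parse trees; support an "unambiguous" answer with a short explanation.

Unambiguous - every string in the language has a unique parse tree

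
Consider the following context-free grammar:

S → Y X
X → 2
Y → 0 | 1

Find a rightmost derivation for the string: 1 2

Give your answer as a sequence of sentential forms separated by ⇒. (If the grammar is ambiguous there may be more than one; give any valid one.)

S ⇒ Y X ⇒ Y 2 ⇒ 1 2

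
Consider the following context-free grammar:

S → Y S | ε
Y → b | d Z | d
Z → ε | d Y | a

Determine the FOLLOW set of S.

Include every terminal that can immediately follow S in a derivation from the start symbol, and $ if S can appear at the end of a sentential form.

We compute FOLLOW(S) using the standard algorithm.
FOLLOW(S) starts with {$}.
FIRST(S) = {b, d, ε}
FIRST(Y) = {b, d}
FIRST(Z) = {a, d, ε}
FOLLOW(S) = {$}
FOLLOW(Y) = {$, b, d}
FOLLOW(Z) = {$, b, d}
Therefore, FOLLOW(S) = {$}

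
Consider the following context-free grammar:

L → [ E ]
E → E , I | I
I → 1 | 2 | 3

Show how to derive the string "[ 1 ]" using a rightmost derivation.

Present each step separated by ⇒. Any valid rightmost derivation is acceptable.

L ⇒ [ E ] ⇒ [ I ] ⇒ [ 1 ]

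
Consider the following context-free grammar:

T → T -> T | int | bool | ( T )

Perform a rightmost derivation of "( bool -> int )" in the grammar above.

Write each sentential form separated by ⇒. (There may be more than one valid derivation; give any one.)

T ⇒ ( T ) ⇒ ( T -> T ) ⇒ ( T -> int ) ⇒ ( bool -> int )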